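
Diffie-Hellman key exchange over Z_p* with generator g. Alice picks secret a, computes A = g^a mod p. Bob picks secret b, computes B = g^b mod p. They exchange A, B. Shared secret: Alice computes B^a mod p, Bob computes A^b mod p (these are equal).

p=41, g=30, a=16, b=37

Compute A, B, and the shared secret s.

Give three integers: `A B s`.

Answer: 10 28 18

Derivation:
A = 30^16 mod 41  (bits of 16 = 10000)
  bit 0 = 1: r = r^2 * 30 mod 41 = 1^2 * 30 = 1*30 = 30
  bit 1 = 0: r = r^2 mod 41 = 30^2 = 39
  bit 2 = 0: r = r^2 mod 41 = 39^2 = 4
  bit 3 = 0: r = r^2 mod 41 = 4^2 = 16
  bit 4 = 0: r = r^2 mod 41 = 16^2 = 10
  -> A = 10
B = 30^37 mod 41  (bits of 37 = 100101)
  bit 0 = 1: r = r^2 * 30 mod 41 = 1^2 * 30 = 1*30 = 30
  bit 1 = 0: r = r^2 mod 41 = 30^2 = 39
  bit 2 = 0: r = r^2 mod 41 = 39^2 = 4
  bit 3 = 1: r = r^2 * 30 mod 41 = 4^2 * 30 = 16*30 = 29
  bit 4 = 0: r = r^2 mod 41 = 29^2 = 21
  bit 5 = 1: r = r^2 * 30 mod 41 = 21^2 * 30 = 31*30 = 28
  -> B = 28
s = B^a = 28^16 mod 41  (bits of 16 = 10000)
  bit 0 = 1: r = r^2 * 28 mod 41 = 1^2 * 28 = 1*28 = 28
  bit 1 = 0: r = r^2 mod 41 = 28^2 = 5
  bit 2 = 0: r = r^2 mod 41 = 5^2 = 25
  bit 3 = 0: r = r^2 mod 41 = 25^2 = 10
  bit 4 = 0: r = r^2 mod 41 = 10^2 = 18
  -> s = B^a = 18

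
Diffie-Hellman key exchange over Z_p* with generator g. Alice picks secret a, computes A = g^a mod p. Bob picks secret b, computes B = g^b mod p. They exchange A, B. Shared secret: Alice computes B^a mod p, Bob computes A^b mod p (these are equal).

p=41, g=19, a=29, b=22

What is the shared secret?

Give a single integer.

Answer: 5

Derivation:
A = 19^29 mod 41  (bits of 29 = 11101)
  bit 0 = 1: r = r^2 * 19 mod 41 = 1^2 * 19 = 1*19 = 19
  bit 1 = 1: r = r^2 * 19 mod 41 = 19^2 * 19 = 33*19 = 12
  bit 2 = 1: r = r^2 * 19 mod 41 = 12^2 * 19 = 21*19 = 30
  bit 3 = 0: r = r^2 mod 41 = 30^2 = 39
  bit 4 = 1: r = r^2 * 19 mod 41 = 39^2 * 19 = 4*19 = 35
  -> A = 35
B = 19^22 mod 41  (bits of 22 = 10110)
  bit 0 = 1: r = r^2 * 19 mod 41 = 1^2 * 19 = 1*19 = 19
  bit 1 = 0: r = r^2 mod 41 = 19^2 = 33
  bit 2 = 1: r = r^2 * 19 mod 41 = 33^2 * 19 = 23*19 = 27
  bit 3 = 1: r = r^2 * 19 mod 41 = 27^2 * 19 = 32*19 = 34
  bit 4 = 0: r = r^2 mod 41 = 34^2 = 8
  -> B = 8
s = B^a = 8^29 mod 41  (bits of 29 = 11101)
  bit 0 = 1: r = r^2 * 8 mod 41 = 1^2 * 8 = 1*8 = 8
  bit 1 = 1: r = r^2 * 8 mod 41 = 8^2 * 8 = 23*8 = 20
  bit 2 = 1: r = r^2 * 8 mod 41 = 20^2 * 8 = 31*8 = 2
  bit 3 = 0: r = r^2 mod 41 = 2^2 = 4
  bit 4 = 1: r = r^2 * 8 mod 41 = 4^2 * 8 = 16*8 = 5
  -> s = B^a = 5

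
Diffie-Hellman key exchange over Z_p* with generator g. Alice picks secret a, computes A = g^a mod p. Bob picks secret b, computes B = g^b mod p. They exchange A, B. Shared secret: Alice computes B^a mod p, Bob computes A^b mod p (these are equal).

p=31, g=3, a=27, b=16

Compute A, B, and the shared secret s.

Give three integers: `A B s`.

Answer: 23 28 8

Derivation:
A = 3^27 mod 31  (bits of 27 = 11011)
  bit 0 = 1: r = r^2 * 3 mod 31 = 1^2 * 3 = 1*3 = 3
  bit 1 = 1: r = r^2 * 3 mod 31 = 3^2 * 3 = 9*3 = 27
  bit 2 = 0: r = r^2 mod 31 = 27^2 = 16
  bit 3 = 1: r = r^2 * 3 mod 31 = 16^2 * 3 = 8*3 = 24
  bit 4 = 1: r = r^2 * 3 mod 31 = 24^2 * 3 = 18*3 = 23
  -> A = 23
B = 3^16 mod 31  (bits of 16 = 10000)
  bit 0 = 1: r = r^2 * 3 mod 31 = 1^2 * 3 = 1*3 = 3
  bit 1 = 0: r = r^2 mod 31 = 3^2 = 9
  bit 2 = 0: r = r^2 mod 31 = 9^2 = 19
  bit 3 = 0: r = r^2 mod 31 = 19^2 = 20
  bit 4 = 0: r = r^2 mod 31 = 20^2 = 28
  -> B = 28
s = B^a = 28^27 mod 31  (bits of 27 = 11011)
  bit 0 = 1: r = r^2 * 28 mod 31 = 1^2 * 28 = 1*28 = 28
  bit 1 = 1: r = r^2 * 28 mod 31 = 28^2 * 28 = 9*28 = 4
  bit 2 = 0: r = r^2 mod 31 = 4^2 = 16
  bit 3 = 1: r = r^2 * 28 mod 31 = 16^2 * 28 = 8*28 = 7
  bit 4 = 1: r = r^2 * 28 mod 31 = 7^2 * 28 = 18*28 = 8
  -> s = B^a = 8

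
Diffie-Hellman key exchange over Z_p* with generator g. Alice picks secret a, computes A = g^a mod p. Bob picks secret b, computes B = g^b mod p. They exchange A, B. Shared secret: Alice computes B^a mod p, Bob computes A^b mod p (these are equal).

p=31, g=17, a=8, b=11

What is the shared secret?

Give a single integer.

Answer: 28

Derivation:
A = 17^8 mod 31  (bits of 8 = 1000)
  bit 0 = 1: r = r^2 * 17 mod 31 = 1^2 * 17 = 1*17 = 17
  bit 1 = 0: r = r^2 mod 31 = 17^2 = 10
  bit 2 = 0: r = r^2 mod 31 = 10^2 = 7
  bit 3 = 0: r = r^2 mod 31 = 7^2 = 18
  -> A = 18
B = 17^11 mod 31  (bits of 11 = 1011)
  bit 0 = 1: r = r^2 * 17 mod 31 = 1^2 * 17 = 1*17 = 17
  bit 1 = 0: r = r^2 mod 31 = 17^2 = 10
  bit 2 = 1: r = r^2 * 17 mod 31 = 10^2 * 17 = 7*17 = 26
  bit 3 = 1: r = r^2 * 17 mod 31 = 26^2 * 17 = 25*17 = 22
  -> B = 22
s = B^a = 22^8 mod 31  (bits of 8 = 1000)
  bit 0 = 1: r = r^2 * 22 mod 31 = 1^2 * 22 = 1*22 = 22
  bit 1 = 0: r = r^2 mod 31 = 22^2 = 19
  bit 2 = 0: r = r^2 mod 31 = 19^2 = 20
  bit 3 = 0: r = r^2 mod 31 = 20^2 = 28
  -> s = B^a = 28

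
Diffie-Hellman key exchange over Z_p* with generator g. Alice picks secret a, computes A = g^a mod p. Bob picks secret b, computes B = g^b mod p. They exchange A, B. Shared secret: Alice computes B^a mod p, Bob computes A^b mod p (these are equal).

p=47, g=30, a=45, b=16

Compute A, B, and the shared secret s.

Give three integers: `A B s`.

A = 30^45 mod 47  (bits of 45 = 101101)
  bit 0 = 1: r = r^2 * 30 mod 47 = 1^2 * 30 = 1*30 = 30
  bit 1 = 0: r = r^2 mod 47 = 30^2 = 7
  bit 2 = 1: r = r^2 * 30 mod 47 = 7^2 * 30 = 2*30 = 13
  bit 3 = 1: r = r^2 * 30 mod 47 = 13^2 * 30 = 28*30 = 41
  bit 4 = 0: r = r^2 mod 47 = 41^2 = 36
  bit 5 = 1: r = r^2 * 30 mod 47 = 36^2 * 30 = 27*30 = 11
  -> A = 11
B = 30^16 mod 47  (bits of 16 = 10000)
  bit 0 = 1: r = r^2 * 30 mod 47 = 1^2 * 30 = 1*30 = 30
  bit 1 = 0: r = r^2 mod 47 = 30^2 = 7
  bit 2 = 0: r = r^2 mod 47 = 7^2 = 2
  bit 3 = 0: r = r^2 mod 47 = 2^2 = 4
  bit 4 = 0: r = r^2 mod 47 = 4^2 = 16
  -> B = 16
s = B^a = 16^45 mod 47  (bits of 45 = 101101)
  bit 0 = 1: r = r^2 * 16 mod 47 = 1^2 * 16 = 1*16 = 16
  bit 1 = 0: r = r^2 mod 47 = 16^2 = 21
  bit 2 = 1: r = r^2 * 16 mod 47 = 21^2 * 16 = 18*16 = 6
  bit 3 = 1: r = r^2 * 16 mod 47 = 6^2 * 16 = 36*16 = 12
  bit 4 = 0: r = r^2 mod 47 = 12^2 = 3
  bit 5 = 1: r = r^2 * 16 mod 47 = 3^2 * 16 = 9*16 = 3
  -> s = B^a = 3

Answer: 11 16 3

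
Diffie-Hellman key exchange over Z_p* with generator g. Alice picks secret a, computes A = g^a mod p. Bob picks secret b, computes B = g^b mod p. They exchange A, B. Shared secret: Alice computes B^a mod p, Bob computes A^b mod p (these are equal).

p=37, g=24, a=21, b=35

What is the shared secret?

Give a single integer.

A = 24^21 mod 37  (bits of 21 = 10101)
  bit 0 = 1: r = r^2 * 24 mod 37 = 1^2 * 24 = 1*24 = 24
  bit 1 = 0: r = r^2 mod 37 = 24^2 = 21
  bit 2 = 1: r = r^2 * 24 mod 37 = 21^2 * 24 = 34*24 = 2
  bit 3 = 0: r = r^2 mod 37 = 2^2 = 4
  bit 4 = 1: r = r^2 * 24 mod 37 = 4^2 * 24 = 16*24 = 14
  -> A = 14
B = 24^35 mod 37  (bits of 35 = 100011)
  bit 0 = 1: r = r^2 * 24 mod 37 = 1^2 * 24 = 1*24 = 24
  bit 1 = 0: r = r^2 mod 37 = 24^2 = 21
  bit 2 = 0: r = r^2 mod 37 = 21^2 = 34
  bit 3 = 0: r = r^2 mod 37 = 34^2 = 9
  bit 4 = 1: r = r^2 * 24 mod 37 = 9^2 * 24 = 7*24 = 20
  bit 5 = 1: r = r^2 * 24 mod 37 = 20^2 * 24 = 30*24 = 17
  -> B = 17
s = B^a = 17^21 mod 37  (bits of 21 = 10101)
  bit 0 = 1: r = r^2 * 17 mod 37 = 1^2 * 17 = 1*17 = 17
  bit 1 = 0: r = r^2 mod 37 = 17^2 = 30
  bit 2 = 1: r = r^2 * 17 mod 37 = 30^2 * 17 = 12*17 = 19
  bit 3 = 0: r = r^2 mod 37 = 19^2 = 28
  bit 4 = 1: r = r^2 * 17 mod 37 = 28^2 * 17 = 7*17 = 8
  -> s = B^a = 8

Answer: 8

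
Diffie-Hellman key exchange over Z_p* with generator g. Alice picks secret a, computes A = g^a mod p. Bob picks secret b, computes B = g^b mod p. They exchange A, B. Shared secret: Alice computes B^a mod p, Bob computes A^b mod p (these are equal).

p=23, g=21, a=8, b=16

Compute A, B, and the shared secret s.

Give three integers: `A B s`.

A = 21^8 mod 23  (bits of 8 = 1000)
  bit 0 = 1: r = r^2 * 21 mod 23 = 1^2 * 21 = 1*21 = 21
  bit 1 = 0: r = r^2 mod 23 = 21^2 = 4
  bit 2 = 0: r = r^2 mod 23 = 4^2 = 16
  bit 3 = 0: r = r^2 mod 23 = 16^2 = 3
  -> A = 3
B = 21^16 mod 23  (bits of 16 = 10000)
  bit 0 = 1: r = r^2 * 21 mod 23 = 1^2 * 21 = 1*21 = 21
  bit 1 = 0: r = r^2 mod 23 = 21^2 = 4
  bit 2 = 0: r = r^2 mod 23 = 4^2 = 16
  bit 3 = 0: r = r^2 mod 23 = 16^2 = 3
  bit 4 = 0: r = r^2 mod 23 = 3^2 = 9
  -> B = 9
s = B^a = 9^8 mod 23  (bits of 8 = 1000)
  bit 0 = 1: r = r^2 * 9 mod 23 = 1^2 * 9 = 1*9 = 9
  bit 1 = 0: r = r^2 mod 23 = 9^2 = 12
  bit 2 = 0: r = r^2 mod 23 = 12^2 = 6
  bit 3 = 0: r = r^2 mod 23 = 6^2 = 13
  -> s = B^a = 13

Answer: 3 9 13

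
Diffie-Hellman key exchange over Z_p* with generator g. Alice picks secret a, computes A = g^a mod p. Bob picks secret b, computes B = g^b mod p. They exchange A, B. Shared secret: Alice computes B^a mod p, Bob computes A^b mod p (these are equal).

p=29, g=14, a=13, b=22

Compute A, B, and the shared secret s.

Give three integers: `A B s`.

A = 14^13 mod 29  (bits of 13 = 1101)
  bit 0 = 1: r = r^2 * 14 mod 29 = 1^2 * 14 = 1*14 = 14
  bit 1 = 1: r = r^2 * 14 mod 29 = 14^2 * 14 = 22*14 = 18
  bit 2 = 0: r = r^2 mod 29 = 18^2 = 5
  bit 3 = 1: r = r^2 * 14 mod 29 = 5^2 * 14 = 25*14 = 2
  -> A = 2
B = 14^22 mod 29  (bits of 22 = 10110)
  bit 0 = 1: r = r^2 * 14 mod 29 = 1^2 * 14 = 1*14 = 14
  bit 1 = 0: r = r^2 mod 29 = 14^2 = 22
  bit 2 = 1: r = r^2 * 14 mod 29 = 22^2 * 14 = 20*14 = 19
  bit 3 = 1: r = r^2 * 14 mod 29 = 19^2 * 14 = 13*14 = 8
  bit 4 = 0: r = r^2 mod 29 = 8^2 = 6
  -> B = 6
s = B^a = 6^13 mod 29  (bits of 13 = 1101)
  bit 0 = 1: r = r^2 * 6 mod 29 = 1^2 * 6 = 1*6 = 6
  bit 1 = 1: r = r^2 * 6 mod 29 = 6^2 * 6 = 7*6 = 13
  bit 2 = 0: r = r^2 mod 29 = 13^2 = 24
  bit 3 = 1: r = r^2 * 6 mod 29 = 24^2 * 6 = 25*6 = 5
  -> s = B^a = 5

Answer: 2 6 5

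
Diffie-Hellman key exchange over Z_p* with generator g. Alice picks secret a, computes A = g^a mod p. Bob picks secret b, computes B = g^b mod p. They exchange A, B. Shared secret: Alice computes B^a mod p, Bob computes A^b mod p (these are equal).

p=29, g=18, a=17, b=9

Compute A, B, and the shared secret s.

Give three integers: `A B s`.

A = 18^17 mod 29  (bits of 17 = 10001)
  bit 0 = 1: r = r^2 * 18 mod 29 = 1^2 * 18 = 1*18 = 18
  bit 1 = 0: r = r^2 mod 29 = 18^2 = 5
  bit 2 = 0: r = r^2 mod 29 = 5^2 = 25
  bit 3 = 0: r = r^2 mod 29 = 25^2 = 16
  bit 4 = 1: r = r^2 * 18 mod 29 = 16^2 * 18 = 24*18 = 26
  -> A = 26
B = 18^9 mod 29  (bits of 9 = 1001)
  bit 0 = 1: r = r^2 * 18 mod 29 = 1^2 * 18 = 1*18 = 18
  bit 1 = 0: r = r^2 mod 29 = 18^2 = 5
  bit 2 = 0: r = r^2 mod 29 = 5^2 = 25
  bit 3 = 1: r = r^2 * 18 mod 29 = 25^2 * 18 = 16*18 = 27
  -> B = 27
s = B^a = 27^17 mod 29  (bits of 17 = 10001)
  bit 0 = 1: r = r^2 * 27 mod 29 = 1^2 * 27 = 1*27 = 27
  bit 1 = 0: r = r^2 mod 29 = 27^2 = 4
  bit 2 = 0: r = r^2 mod 29 = 4^2 = 16
  bit 3 = 0: r = r^2 mod 29 = 16^2 = 24
  bit 4 = 1: r = r^2 * 27 mod 29 = 24^2 * 27 = 25*27 = 8
  -> s = B^a = 8

Answer: 26 27 8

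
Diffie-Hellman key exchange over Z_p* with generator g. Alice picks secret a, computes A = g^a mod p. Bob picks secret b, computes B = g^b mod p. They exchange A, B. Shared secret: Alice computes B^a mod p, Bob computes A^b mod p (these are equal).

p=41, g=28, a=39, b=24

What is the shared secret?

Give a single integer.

A = 28^39 mod 41  (bits of 39 = 100111)
  bit 0 = 1: r = r^2 * 28 mod 41 = 1^2 * 28 = 1*28 = 28
  bit 1 = 0: r = r^2 mod 41 = 28^2 = 5
  bit 2 = 0: r = r^2 mod 41 = 5^2 = 25
  bit 3 = 1: r = r^2 * 28 mod 41 = 25^2 * 28 = 10*28 = 34
  bit 4 = 1: r = r^2 * 28 mod 41 = 34^2 * 28 = 8*28 = 19
  bit 5 = 1: r = r^2 * 28 mod 41 = 19^2 * 28 = 33*28 = 22
  -> A = 22
B = 28^24 mod 41  (bits of 24 = 11000)
  bit 0 = 1: r = r^2 * 28 mod 41 = 1^2 * 28 = 1*28 = 28
  bit 1 = 1: r = r^2 * 28 mod 41 = 28^2 * 28 = 5*28 = 17
  bit 2 = 0: r = r^2 mod 41 = 17^2 = 2
  bit 3 = 0: r = r^2 mod 41 = 2^2 = 4
  bit 4 = 0: r = r^2 mod 41 = 4^2 = 16
  -> B = 16
s = B^a = 16^39 mod 41  (bits of 39 = 100111)
  bit 0 = 1: r = r^2 * 16 mod 41 = 1^2 * 16 = 1*16 = 16
  bit 1 = 0: r = r^2 mod 41 = 16^2 = 10
  bit 2 = 0: r = r^2 mod 41 = 10^2 = 18
  bit 3 = 1: r = r^2 * 16 mod 41 = 18^2 * 16 = 37*16 = 18
  bit 4 = 1: r = r^2 * 16 mod 41 = 18^2 * 16 = 37*16 = 18
  bit 5 = 1: r = r^2 * 16 mod 41 = 18^2 * 16 = 37*16 = 18
  -> s = B^a = 18

Answer: 18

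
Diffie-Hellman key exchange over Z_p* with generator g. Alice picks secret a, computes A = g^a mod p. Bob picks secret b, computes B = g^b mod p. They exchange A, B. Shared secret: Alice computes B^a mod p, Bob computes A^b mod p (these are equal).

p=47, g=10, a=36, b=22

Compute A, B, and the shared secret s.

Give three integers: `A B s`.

Answer: 9 14 21

Derivation:
A = 10^36 mod 47  (bits of 36 = 100100)
  bit 0 = 1: r = r^2 * 10 mod 47 = 1^2 * 10 = 1*10 = 10
  bit 1 = 0: r = r^2 mod 47 = 10^2 = 6
  bit 2 = 0: r = r^2 mod 47 = 6^2 = 36
  bit 3 = 1: r = r^2 * 10 mod 47 = 36^2 * 10 = 27*10 = 35
  bit 4 = 0: r = r^2 mod 47 = 35^2 = 3
  bit 5 = 0: r = r^2 mod 47 = 3^2 = 9
  -> A = 9
B = 10^22 mod 47  (bits of 22 = 10110)
  bit 0 = 1: r = r^2 * 10 mod 47 = 1^2 * 10 = 1*10 = 10
  bit 1 = 0: r = r^2 mod 47 = 10^2 = 6
  bit 2 = 1: r = r^2 * 10 mod 47 = 6^2 * 10 = 36*10 = 31
  bit 3 = 1: r = r^2 * 10 mod 47 = 31^2 * 10 = 21*10 = 22
  bit 4 = 0: r = r^2 mod 47 = 22^2 = 14
  -> B = 14
s = B^a = 14^36 mod 47  (bits of 36 = 100100)
  bit 0 = 1: r = r^2 * 14 mod 47 = 1^2 * 14 = 1*14 = 14
  bit 1 = 0: r = r^2 mod 47 = 14^2 = 8
  bit 2 = 0: r = r^2 mod 47 = 8^2 = 17
  bit 3 = 1: r = r^2 * 14 mod 47 = 17^2 * 14 = 7*14 = 4
  bit 4 = 0: r = r^2 mod 47 = 4^2 = 16
  bit 5 = 0: r = r^2 mod 47 = 16^2 = 21
  -> s = B^a = 21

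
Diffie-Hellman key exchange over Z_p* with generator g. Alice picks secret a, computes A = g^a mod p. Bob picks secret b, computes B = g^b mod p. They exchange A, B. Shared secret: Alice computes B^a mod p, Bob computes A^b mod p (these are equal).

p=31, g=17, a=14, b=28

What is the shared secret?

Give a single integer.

A = 17^14 mod 31  (bits of 14 = 1110)
  bit 0 = 1: r = r^2 * 17 mod 31 = 1^2 * 17 = 1*17 = 17
  bit 1 = 1: r = r^2 * 17 mod 31 = 17^2 * 17 = 10*17 = 15
  bit 2 = 1: r = r^2 * 17 mod 31 = 15^2 * 17 = 8*17 = 12
  bit 3 = 0: r = r^2 mod 31 = 12^2 = 20
  -> A = 20
B = 17^28 mod 31  (bits of 28 = 11100)
  bit 0 = 1: r = r^2 * 17 mod 31 = 1^2 * 17 = 1*17 = 17
  bit 1 = 1: r = r^2 * 17 mod 31 = 17^2 * 17 = 10*17 = 15
  bit 2 = 1: r = r^2 * 17 mod 31 = 15^2 * 17 = 8*17 = 12
  bit 3 = 0: r = r^2 mod 31 = 12^2 = 20
  bit 4 = 0: r = r^2 mod 31 = 20^2 = 28
  -> B = 28
s = B^a = 28^14 mod 31  (bits of 14 = 1110)
  bit 0 = 1: r = r^2 * 28 mod 31 = 1^2 * 28 = 1*28 = 28
  bit 1 = 1: r = r^2 * 28 mod 31 = 28^2 * 28 = 9*28 = 4
  bit 2 = 1: r = r^2 * 28 mod 31 = 4^2 * 28 = 16*28 = 14
  bit 3 = 0: r = r^2 mod 31 = 14^2 = 10
  -> s = B^a = 10

Answer: 10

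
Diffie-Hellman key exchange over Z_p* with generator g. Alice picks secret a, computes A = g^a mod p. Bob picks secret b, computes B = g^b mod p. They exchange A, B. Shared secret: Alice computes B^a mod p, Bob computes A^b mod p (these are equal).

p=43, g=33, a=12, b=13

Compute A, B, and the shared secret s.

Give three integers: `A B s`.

Answer: 21 5 41

Derivation:
A = 33^12 mod 43  (bits of 12 = 1100)
  bit 0 = 1: r = r^2 * 33 mod 43 = 1^2 * 33 = 1*33 = 33
  bit 1 = 1: r = r^2 * 33 mod 43 = 33^2 * 33 = 14*33 = 32
  bit 2 = 0: r = r^2 mod 43 = 32^2 = 35
  bit 3 = 0: r = r^2 mod 43 = 35^2 = 21
  -> A = 21
B = 33^13 mod 43  (bits of 13 = 1101)
  bit 0 = 1: r = r^2 * 33 mod 43 = 1^2 * 33 = 1*33 = 33
  bit 1 = 1: r = r^2 * 33 mod 43 = 33^2 * 33 = 14*33 = 32
  bit 2 = 0: r = r^2 mod 43 = 32^2 = 35
  bit 3 = 1: r = r^2 * 33 mod 43 = 35^2 * 33 = 21*33 = 5
  -> B = 5
s = B^a = 5^12 mod 43  (bits of 12 = 1100)
  bit 0 = 1: r = r^2 * 5 mod 43 = 1^2 * 5 = 1*5 = 5
  bit 1 = 1: r = r^2 * 5 mod 43 = 5^2 * 5 = 25*5 = 39
  bit 2 = 0: r = r^2 mod 43 = 39^2 = 16
  bit 3 = 0: r = r^2 mod 43 = 16^2 = 41
  -> s = B^a = 41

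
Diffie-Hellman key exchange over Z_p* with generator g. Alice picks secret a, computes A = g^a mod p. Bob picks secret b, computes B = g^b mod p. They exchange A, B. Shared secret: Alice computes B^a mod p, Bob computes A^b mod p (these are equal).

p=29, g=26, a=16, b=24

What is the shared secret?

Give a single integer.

A = 26^16 mod 29  (bits of 16 = 10000)
  bit 0 = 1: r = r^2 * 26 mod 29 = 1^2 * 26 = 1*26 = 26
  bit 1 = 0: r = r^2 mod 29 = 26^2 = 9
  bit 2 = 0: r = r^2 mod 29 = 9^2 = 23
  bit 3 = 0: r = r^2 mod 29 = 23^2 = 7
  bit 4 = 0: r = r^2 mod 29 = 7^2 = 20
  -> A = 20
B = 26^24 mod 29  (bits of 24 = 11000)
  bit 0 = 1: r = r^2 * 26 mod 29 = 1^2 * 26 = 1*26 = 26
  bit 1 = 1: r = r^2 * 26 mod 29 = 26^2 * 26 = 9*26 = 2
  bit 2 = 0: r = r^2 mod 29 = 2^2 = 4
  bit 3 = 0: r = r^2 mod 29 = 4^2 = 16
  bit 4 = 0: r = r^2 mod 29 = 16^2 = 24
  -> B = 24
s = B^a = 24^16 mod 29  (bits of 16 = 10000)
  bit 0 = 1: r = r^2 * 24 mod 29 = 1^2 * 24 = 1*24 = 24
  bit 1 = 0: r = r^2 mod 29 = 24^2 = 25
  bit 2 = 0: r = r^2 mod 29 = 25^2 = 16
  bit 3 = 0: r = r^2 mod 29 = 16^2 = 24
  bit 4 = 0: r = r^2 mod 29 = 24^2 = 25
  -> s = B^a = 25

Answer: 25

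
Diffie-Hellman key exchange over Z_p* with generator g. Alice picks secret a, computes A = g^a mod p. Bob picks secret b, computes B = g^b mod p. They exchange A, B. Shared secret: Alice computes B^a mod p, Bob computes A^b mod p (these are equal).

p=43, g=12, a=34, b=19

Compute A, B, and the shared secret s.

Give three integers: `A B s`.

Answer: 40 20 24

Derivation:
A = 12^34 mod 43  (bits of 34 = 100010)
  bit 0 = 1: r = r^2 * 12 mod 43 = 1^2 * 12 = 1*12 = 12
  bit 1 = 0: r = r^2 mod 43 = 12^2 = 15
  bit 2 = 0: r = r^2 mod 43 = 15^2 = 10
  bit 3 = 0: r = r^2 mod 43 = 10^2 = 14
  bit 4 = 1: r = r^2 * 12 mod 43 = 14^2 * 12 = 24*12 = 30
  bit 5 = 0: r = r^2 mod 43 = 30^2 = 40
  -> A = 40
B = 12^19 mod 43  (bits of 19 = 10011)
  bit 0 = 1: r = r^2 * 12 mod 43 = 1^2 * 12 = 1*12 = 12
  bit 1 = 0: r = r^2 mod 43 = 12^2 = 15
  bit 2 = 0: r = r^2 mod 43 = 15^2 = 10
  bit 3 = 1: r = r^2 * 12 mod 43 = 10^2 * 12 = 14*12 = 39
  bit 4 = 1: r = r^2 * 12 mod 43 = 39^2 * 12 = 16*12 = 20
  -> B = 20
s = B^a = 20^34 mod 43  (bits of 34 = 100010)
  bit 0 = 1: r = r^2 * 20 mod 43 = 1^2 * 20 = 1*20 = 20
  bit 1 = 0: r = r^2 mod 43 = 20^2 = 13
  bit 2 = 0: r = r^2 mod 43 = 13^2 = 40
  bit 3 = 0: r = r^2 mod 43 = 40^2 = 9
  bit 4 = 1: r = r^2 * 20 mod 43 = 9^2 * 20 = 38*20 = 29
  bit 5 = 0: r = r^2 mod 43 = 29^2 = 24
  -> s = B^a = 24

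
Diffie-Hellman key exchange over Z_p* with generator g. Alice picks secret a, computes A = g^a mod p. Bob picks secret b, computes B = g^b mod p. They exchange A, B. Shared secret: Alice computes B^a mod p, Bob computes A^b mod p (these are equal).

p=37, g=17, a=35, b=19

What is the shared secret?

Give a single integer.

A = 17^35 mod 37  (bits of 35 = 100011)
  bit 0 = 1: r = r^2 * 17 mod 37 = 1^2 * 17 = 1*17 = 17
  bit 1 = 0: r = r^2 mod 37 = 17^2 = 30
  bit 2 = 0: r = r^2 mod 37 = 30^2 = 12
  bit 3 = 0: r = r^2 mod 37 = 12^2 = 33
  bit 4 = 1: r = r^2 * 17 mod 37 = 33^2 * 17 = 16*17 = 13
  bit 5 = 1: r = r^2 * 17 mod 37 = 13^2 * 17 = 21*17 = 24
  -> A = 24
B = 17^19 mod 37  (bits of 19 = 10011)
  bit 0 = 1: r = r^2 * 17 mod 37 = 1^2 * 17 = 1*17 = 17
  bit 1 = 0: r = r^2 mod 37 = 17^2 = 30
  bit 2 = 0: r = r^2 mod 37 = 30^2 = 12
  bit 3 = 1: r = r^2 * 17 mod 37 = 12^2 * 17 = 33*17 = 6
  bit 4 = 1: r = r^2 * 17 mod 37 = 6^2 * 17 = 36*17 = 20
  -> B = 20
s = B^a = 20^35 mod 37  (bits of 35 = 100011)
  bit 0 = 1: r = r^2 * 20 mod 37 = 1^2 * 20 = 1*20 = 20
  bit 1 = 0: r = r^2 mod 37 = 20^2 = 30
  bit 2 = 0: r = r^2 mod 37 = 30^2 = 12
  bit 3 = 0: r = r^2 mod 37 = 12^2 = 33
  bit 4 = 1: r = r^2 * 20 mod 37 = 33^2 * 20 = 16*20 = 24
  bit 5 = 1: r = r^2 * 20 mod 37 = 24^2 * 20 = 21*20 = 13
  -> s = B^a = 13

Answer: 13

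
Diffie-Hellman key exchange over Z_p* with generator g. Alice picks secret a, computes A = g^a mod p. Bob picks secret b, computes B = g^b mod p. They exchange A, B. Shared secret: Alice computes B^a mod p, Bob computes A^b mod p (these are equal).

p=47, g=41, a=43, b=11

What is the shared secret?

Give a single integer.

A = 41^43 mod 47  (bits of 43 = 101011)
  bit 0 = 1: r = r^2 * 41 mod 47 = 1^2 * 41 = 1*41 = 41
  bit 1 = 0: r = r^2 mod 47 = 41^2 = 36
  bit 2 = 1: r = r^2 * 41 mod 47 = 36^2 * 41 = 27*41 = 26
  bit 3 = 0: r = r^2 mod 47 = 26^2 = 18
  bit 4 = 1: r = r^2 * 41 mod 47 = 18^2 * 41 = 42*41 = 30
  bit 5 = 1: r = r^2 * 41 mod 47 = 30^2 * 41 = 7*41 = 5
  -> A = 5
B = 41^11 mod 47  (bits of 11 = 1011)
  bit 0 = 1: r = r^2 * 41 mod 47 = 1^2 * 41 = 1*41 = 41
  bit 1 = 0: r = r^2 mod 47 = 41^2 = 36
  bit 2 = 1: r = r^2 * 41 mod 47 = 36^2 * 41 = 27*41 = 26
  bit 3 = 1: r = r^2 * 41 mod 47 = 26^2 * 41 = 18*41 = 33
  -> B = 33
s = B^a = 33^43 mod 47  (bits of 43 = 101011)
  bit 0 = 1: r = r^2 * 33 mod 47 = 1^2 * 33 = 1*33 = 33
  bit 1 = 0: r = r^2 mod 47 = 33^2 = 8
  bit 2 = 1: r = r^2 * 33 mod 47 = 8^2 * 33 = 17*33 = 44
  bit 3 = 0: r = r^2 mod 47 = 44^2 = 9
  bit 4 = 1: r = r^2 * 33 mod 47 = 9^2 * 33 = 34*33 = 41
  bit 5 = 1: r = r^2 * 33 mod 47 = 41^2 * 33 = 36*33 = 13
  -> s = B^a = 13

Answer: 13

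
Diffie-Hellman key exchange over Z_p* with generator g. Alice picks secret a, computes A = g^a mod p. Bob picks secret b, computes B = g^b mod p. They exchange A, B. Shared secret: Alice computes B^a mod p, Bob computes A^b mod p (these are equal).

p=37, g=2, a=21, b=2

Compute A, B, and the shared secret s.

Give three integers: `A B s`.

A = 2^21 mod 37  (bits of 21 = 10101)
  bit 0 = 1: r = r^2 * 2 mod 37 = 1^2 * 2 = 1*2 = 2
  bit 1 = 0: r = r^2 mod 37 = 2^2 = 4
  bit 2 = 1: r = r^2 * 2 mod 37 = 4^2 * 2 = 16*2 = 32
  bit 3 = 0: r = r^2 mod 37 = 32^2 = 25
  bit 4 = 1: r = r^2 * 2 mod 37 = 25^2 * 2 = 33*2 = 29
  -> A = 29
B = 2^2 mod 37  (bits of 2 = 10)
  bit 0 = 1: r = r^2 * 2 mod 37 = 1^2 * 2 = 1*2 = 2
  bit 1 = 0: r = r^2 mod 37 = 2^2 = 4
  -> B = 4
s = B^a = 4^21 mod 37  (bits of 21 = 10101)
  bit 0 = 1: r = r^2 * 4 mod 37 = 1^2 * 4 = 1*4 = 4
  bit 1 = 0: r = r^2 mod 37 = 4^2 = 16
  bit 2 = 1: r = r^2 * 4 mod 37 = 16^2 * 4 = 34*4 = 25
  bit 3 = 0: r = r^2 mod 37 = 25^2 = 33
  bit 4 = 1: r = r^2 * 4 mod 37 = 33^2 * 4 = 16*4 = 27
  -> s = B^a = 27

Answer: 29 4 27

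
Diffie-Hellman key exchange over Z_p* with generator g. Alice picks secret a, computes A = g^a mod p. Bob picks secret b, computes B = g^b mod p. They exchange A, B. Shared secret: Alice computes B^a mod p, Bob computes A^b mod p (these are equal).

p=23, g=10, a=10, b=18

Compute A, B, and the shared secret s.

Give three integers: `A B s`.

A = 10^10 mod 23  (bits of 10 = 1010)
  bit 0 = 1: r = r^2 * 10 mod 23 = 1^2 * 10 = 1*10 = 10
  bit 1 = 0: r = r^2 mod 23 = 10^2 = 8
  bit 2 = 1: r = r^2 * 10 mod 23 = 8^2 * 10 = 18*10 = 19
  bit 3 = 0: r = r^2 mod 23 = 19^2 = 16
  -> A = 16
B = 10^18 mod 23  (bits of 18 = 10010)
  bit 0 = 1: r = r^2 * 10 mod 23 = 1^2 * 10 = 1*10 = 10
  bit 1 = 0: r = r^2 mod 23 = 10^2 = 8
  bit 2 = 0: r = r^2 mod 23 = 8^2 = 18
  bit 3 = 1: r = r^2 * 10 mod 23 = 18^2 * 10 = 2*10 = 20
  bit 4 = 0: r = r^2 mod 23 = 20^2 = 9
  -> B = 9
s = B^a = 9^10 mod 23  (bits of 10 = 1010)
  bit 0 = 1: r = r^2 * 9 mod 23 = 1^2 * 9 = 1*9 = 9
  bit 1 = 0: r = r^2 mod 23 = 9^2 = 12
  bit 2 = 1: r = r^2 * 9 mod 23 = 12^2 * 9 = 6*9 = 8
  bit 3 = 0: r = r^2 mod 23 = 8^2 = 18
  -> s = B^a = 18

Answer: 16 9 18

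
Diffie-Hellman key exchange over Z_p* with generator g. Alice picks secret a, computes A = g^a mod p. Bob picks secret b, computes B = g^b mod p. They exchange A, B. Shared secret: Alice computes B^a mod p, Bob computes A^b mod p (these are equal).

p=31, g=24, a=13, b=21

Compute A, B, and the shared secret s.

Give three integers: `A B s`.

Answer: 12 27 29

Derivation:
A = 24^13 mod 31  (bits of 13 = 1101)
  bit 0 = 1: r = r^2 * 24 mod 31 = 1^2 * 24 = 1*24 = 24
  bit 1 = 1: r = r^2 * 24 mod 31 = 24^2 * 24 = 18*24 = 29
  bit 2 = 0: r = r^2 mod 31 = 29^2 = 4
  bit 3 = 1: r = r^2 * 24 mod 31 = 4^2 * 24 = 16*24 = 12
  -> A = 12
B = 24^21 mod 31  (bits of 21 = 10101)
  bit 0 = 1: r = r^2 * 24 mod 31 = 1^2 * 24 = 1*24 = 24
  bit 1 = 0: r = r^2 mod 31 = 24^2 = 18
  bit 2 = 1: r = r^2 * 24 mod 31 = 18^2 * 24 = 14*24 = 26
  bit 3 = 0: r = r^2 mod 31 = 26^2 = 25
  bit 4 = 1: r = r^2 * 24 mod 31 = 25^2 * 24 = 5*24 = 27
  -> B = 27
s = B^a = 27^13 mod 31  (bits of 13 = 1101)
  bit 0 = 1: r = r^2 * 27 mod 31 = 1^2 * 27 = 1*27 = 27
  bit 1 = 1: r = r^2 * 27 mod 31 = 27^2 * 27 = 16*27 = 29
  bit 2 = 0: r = r^2 mod 31 = 29^2 = 4
  bit 3 = 1: r = r^2 * 27 mod 31 = 4^2 * 27 = 16*27 = 29
  -> s = B^a = 29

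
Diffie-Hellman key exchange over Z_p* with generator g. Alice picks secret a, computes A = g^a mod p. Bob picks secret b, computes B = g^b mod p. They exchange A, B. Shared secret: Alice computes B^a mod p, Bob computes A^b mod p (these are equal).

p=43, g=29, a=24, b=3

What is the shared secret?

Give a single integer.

Answer: 4

Derivation:
A = 29^24 mod 43  (bits of 24 = 11000)
  bit 0 = 1: r = r^2 * 29 mod 43 = 1^2 * 29 = 1*29 = 29
  bit 1 = 1: r = r^2 * 29 mod 43 = 29^2 * 29 = 24*29 = 8
  bit 2 = 0: r = r^2 mod 43 = 8^2 = 21
  bit 3 = 0: r = r^2 mod 43 = 21^2 = 11
  bit 4 = 0: r = r^2 mod 43 = 11^2 = 35
  -> A = 35
B = 29^3 mod 43  (bits of 3 = 11)
  bit 0 = 1: r = r^2 * 29 mod 43 = 1^2 * 29 = 1*29 = 29
  bit 1 = 1: r = r^2 * 29 mod 43 = 29^2 * 29 = 24*29 = 8
  -> B = 8
s = B^a = 8^24 mod 43  (bits of 24 = 11000)
  bit 0 = 1: r = r^2 * 8 mod 43 = 1^2 * 8 = 1*8 = 8
  bit 1 = 1: r = r^2 * 8 mod 43 = 8^2 * 8 = 21*8 = 39
  bit 2 = 0: r = r^2 mod 43 = 39^2 = 16
  bit 3 = 0: r = r^2 mod 43 = 16^2 = 41
  bit 4 = 0: r = r^2 mod 43 = 41^2 = 4
  -> s = B^a = 4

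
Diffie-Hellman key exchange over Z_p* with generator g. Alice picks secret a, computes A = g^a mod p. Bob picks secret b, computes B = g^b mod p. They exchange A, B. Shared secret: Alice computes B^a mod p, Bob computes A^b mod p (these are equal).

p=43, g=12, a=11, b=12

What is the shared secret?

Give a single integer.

A = 12^11 mod 43  (bits of 11 = 1011)
  bit 0 = 1: r = r^2 * 12 mod 43 = 1^2 * 12 = 1*12 = 12
  bit 1 = 0: r = r^2 mod 43 = 12^2 = 15
  bit 2 = 1: r = r^2 * 12 mod 43 = 15^2 * 12 = 10*12 = 34
  bit 3 = 1: r = r^2 * 12 mod 43 = 34^2 * 12 = 38*12 = 26
  -> A = 26
B = 12^12 mod 43  (bits of 12 = 1100)
  bit 0 = 1: r = r^2 * 12 mod 43 = 1^2 * 12 = 1*12 = 12
  bit 1 = 1: r = r^2 * 12 mod 43 = 12^2 * 12 = 15*12 = 8
  bit 2 = 0: r = r^2 mod 43 = 8^2 = 21
  bit 3 = 0: r = r^2 mod 43 = 21^2 = 11
  -> B = 11
s = B^a = 11^11 mod 43  (bits of 11 = 1011)
  bit 0 = 1: r = r^2 * 11 mod 43 = 1^2 * 11 = 1*11 = 11
  bit 1 = 0: r = r^2 mod 43 = 11^2 = 35
  bit 2 = 1: r = r^2 * 11 mod 43 = 35^2 * 11 = 21*11 = 16
  bit 3 = 1: r = r^2 * 11 mod 43 = 16^2 * 11 = 41*11 = 21
  -> s = B^a = 21

Answer: 21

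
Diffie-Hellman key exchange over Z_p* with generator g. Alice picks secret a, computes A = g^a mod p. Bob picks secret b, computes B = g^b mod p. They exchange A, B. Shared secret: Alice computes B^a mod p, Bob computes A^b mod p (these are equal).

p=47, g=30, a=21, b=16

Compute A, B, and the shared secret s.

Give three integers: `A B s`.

A = 30^21 mod 47  (bits of 21 = 10101)
  bit 0 = 1: r = r^2 * 30 mod 47 = 1^2 * 30 = 1*30 = 30
  bit 1 = 0: r = r^2 mod 47 = 30^2 = 7
  bit 2 = 1: r = r^2 * 30 mod 47 = 7^2 * 30 = 2*30 = 13
  bit 3 = 0: r = r^2 mod 47 = 13^2 = 28
  bit 4 = 1: r = r^2 * 30 mod 47 = 28^2 * 30 = 32*30 = 20
  -> A = 20
B = 30^16 mod 47  (bits of 16 = 10000)
  bit 0 = 1: r = r^2 * 30 mod 47 = 1^2 * 30 = 1*30 = 30
  bit 1 = 0: r = r^2 mod 47 = 30^2 = 7
  bit 2 = 0: r = r^2 mod 47 = 7^2 = 2
  bit 3 = 0: r = r^2 mod 47 = 2^2 = 4
  bit 4 = 0: r = r^2 mod 47 = 4^2 = 16
  -> B = 16
s = B^a = 16^21 mod 47  (bits of 21 = 10101)
  bit 0 = 1: r = r^2 * 16 mod 47 = 1^2 * 16 = 1*16 = 16
  bit 1 = 0: r = r^2 mod 47 = 16^2 = 21
  bit 2 = 1: r = r^2 * 16 mod 47 = 21^2 * 16 = 18*16 = 6
  bit 3 = 0: r = r^2 mod 47 = 6^2 = 36
  bit 4 = 1: r = r^2 * 16 mod 47 = 36^2 * 16 = 27*16 = 9
  -> s = B^a = 9

Answer: 20 16 9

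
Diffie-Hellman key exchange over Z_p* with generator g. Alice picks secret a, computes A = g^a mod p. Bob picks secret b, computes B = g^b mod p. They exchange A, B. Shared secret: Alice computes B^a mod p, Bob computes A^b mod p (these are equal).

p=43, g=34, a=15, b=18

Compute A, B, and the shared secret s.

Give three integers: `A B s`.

Answer: 32 21 21

Derivation:
A = 34^15 mod 43  (bits of 15 = 1111)
  bit 0 = 1: r = r^2 * 34 mod 43 = 1^2 * 34 = 1*34 = 34
  bit 1 = 1: r = r^2 * 34 mod 43 = 34^2 * 34 = 38*34 = 2
  bit 2 = 1: r = r^2 * 34 mod 43 = 2^2 * 34 = 4*34 = 7
  bit 3 = 1: r = r^2 * 34 mod 43 = 7^2 * 34 = 6*34 = 32
  -> A = 32
B = 34^18 mod 43  (bits of 18 = 10010)
  bit 0 = 1: r = r^2 * 34 mod 43 = 1^2 * 34 = 1*34 = 34
  bit 1 = 0: r = r^2 mod 43 = 34^2 = 38
  bit 2 = 0: r = r^2 mod 43 = 38^2 = 25
  bit 3 = 1: r = r^2 * 34 mod 43 = 25^2 * 34 = 23*34 = 8
  bit 4 = 0: r = r^2 mod 43 = 8^2 = 21
  -> B = 21
s = B^a = 21^15 mod 43  (bits of 15 = 1111)
  bit 0 = 1: r = r^2 * 21 mod 43 = 1^2 * 21 = 1*21 = 21
  bit 1 = 1: r = r^2 * 21 mod 43 = 21^2 * 21 = 11*21 = 16
  bit 2 = 1: r = r^2 * 21 mod 43 = 16^2 * 21 = 41*21 = 1
  bit 3 = 1: r = r^2 * 21 mod 43 = 1^2 * 21 = 1*21 = 21
  -> s = B^a = 21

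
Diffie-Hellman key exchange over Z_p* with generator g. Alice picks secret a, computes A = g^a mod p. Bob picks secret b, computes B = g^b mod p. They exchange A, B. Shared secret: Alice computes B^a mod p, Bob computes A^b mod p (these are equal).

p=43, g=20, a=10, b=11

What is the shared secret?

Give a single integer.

Answer: 17

Derivation:
A = 20^10 mod 43  (bits of 10 = 1010)
  bit 0 = 1: r = r^2 * 20 mod 43 = 1^2 * 20 = 1*20 = 20
  bit 1 = 0: r = r^2 mod 43 = 20^2 = 13
  bit 2 = 1: r = r^2 * 20 mod 43 = 13^2 * 20 = 40*20 = 26
  bit 3 = 0: r = r^2 mod 43 = 26^2 = 31
  -> A = 31
B = 20^11 mod 43  (bits of 11 = 1011)
  bit 0 = 1: r = r^2 * 20 mod 43 = 1^2 * 20 = 1*20 = 20
  bit 1 = 0: r = r^2 mod 43 = 20^2 = 13
  bit 2 = 1: r = r^2 * 20 mod 43 = 13^2 * 20 = 40*20 = 26
  bit 3 = 1: r = r^2 * 20 mod 43 = 26^2 * 20 = 31*20 = 18
  -> B = 18
s = B^a = 18^10 mod 43  (bits of 10 = 1010)
  bit 0 = 1: r = r^2 * 18 mod 43 = 1^2 * 18 = 1*18 = 18
  bit 1 = 0: r = r^2 mod 43 = 18^2 = 23
  bit 2 = 1: r = r^2 * 18 mod 43 = 23^2 * 18 = 13*18 = 19
  bit 3 = 0: r = r^2 mod 43 = 19^2 = 17
  -> s = B^a = 17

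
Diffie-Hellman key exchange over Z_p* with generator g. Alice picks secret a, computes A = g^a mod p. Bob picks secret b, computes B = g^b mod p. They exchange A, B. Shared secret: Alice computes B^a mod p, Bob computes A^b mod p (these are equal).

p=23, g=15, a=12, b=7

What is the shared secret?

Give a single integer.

A = 15^12 mod 23  (bits of 12 = 1100)
  bit 0 = 1: r = r^2 * 15 mod 23 = 1^2 * 15 = 1*15 = 15
  bit 1 = 1: r = r^2 * 15 mod 23 = 15^2 * 15 = 18*15 = 17
  bit 2 = 0: r = r^2 mod 23 = 17^2 = 13
  bit 3 = 0: r = r^2 mod 23 = 13^2 = 8
  -> A = 8
B = 15^7 mod 23  (bits of 7 = 111)
  bit 0 = 1: r = r^2 * 15 mod 23 = 1^2 * 15 = 1*15 = 15
  bit 1 = 1: r = r^2 * 15 mod 23 = 15^2 * 15 = 18*15 = 17
  bit 2 = 1: r = r^2 * 15 mod 23 = 17^2 * 15 = 13*15 = 11
  -> B = 11
s = B^a = 11^12 mod 23  (bits of 12 = 1100)
  bit 0 = 1: r = r^2 * 11 mod 23 = 1^2 * 11 = 1*11 = 11
  bit 1 = 1: r = r^2 * 11 mod 23 = 11^2 * 11 = 6*11 = 20
  bit 2 = 0: r = r^2 mod 23 = 20^2 = 9
  bit 3 = 0: r = r^2 mod 23 = 9^2 = 12
  -> s = B^a = 12

Answer: 12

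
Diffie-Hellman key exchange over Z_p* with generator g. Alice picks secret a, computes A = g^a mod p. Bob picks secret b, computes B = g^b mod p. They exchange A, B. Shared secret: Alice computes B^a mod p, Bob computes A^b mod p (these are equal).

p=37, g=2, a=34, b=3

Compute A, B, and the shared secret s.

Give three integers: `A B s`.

A = 2^34 mod 37  (bits of 34 = 100010)
  bit 0 = 1: r = r^2 * 2 mod 37 = 1^2 * 2 = 1*2 = 2
  bit 1 = 0: r = r^2 mod 37 = 2^2 = 4
  bit 2 = 0: r = r^2 mod 37 = 4^2 = 16
  bit 3 = 0: r = r^2 mod 37 = 16^2 = 34
  bit 4 = 1: r = r^2 * 2 mod 37 = 34^2 * 2 = 9*2 = 18
  bit 5 = 0: r = r^2 mod 37 = 18^2 = 28
  -> A = 28
B = 2^3 mod 37  (bits of 3 = 11)
  bit 0 = 1: r = r^2 * 2 mod 37 = 1^2 * 2 = 1*2 = 2
  bit 1 = 1: r = r^2 * 2 mod 37 = 2^2 * 2 = 4*2 = 8
  -> B = 8
s = B^a = 8^34 mod 37  (bits of 34 = 100010)
  bit 0 = 1: r = r^2 * 8 mod 37 = 1^2 * 8 = 1*8 = 8
  bit 1 = 0: r = r^2 mod 37 = 8^2 = 27
  bit 2 = 0: r = r^2 mod 37 = 27^2 = 26
  bit 3 = 0: r = r^2 mod 37 = 26^2 = 10
  bit 4 = 1: r = r^2 * 8 mod 37 = 10^2 * 8 = 26*8 = 23
  bit 5 = 0: r = r^2 mod 37 = 23^2 = 11
  -> s = B^a = 11

Answer: 28 8 11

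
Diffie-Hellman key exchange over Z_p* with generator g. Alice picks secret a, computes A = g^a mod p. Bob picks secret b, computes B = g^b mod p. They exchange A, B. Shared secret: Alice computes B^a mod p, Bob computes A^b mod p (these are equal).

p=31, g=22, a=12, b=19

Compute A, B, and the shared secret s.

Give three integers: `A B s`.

Answer: 2 11 16

Derivation:
A = 22^12 mod 31  (bits of 12 = 1100)
  bit 0 = 1: r = r^2 * 22 mod 31 = 1^2 * 22 = 1*22 = 22
  bit 1 = 1: r = r^2 * 22 mod 31 = 22^2 * 22 = 19*22 = 15
  bit 2 = 0: r = r^2 mod 31 = 15^2 = 8
  bit 3 = 0: r = r^2 mod 31 = 8^2 = 2
  -> A = 2
B = 22^19 mod 31  (bits of 19 = 10011)
  bit 0 = 1: r = r^2 * 22 mod 31 = 1^2 * 22 = 1*22 = 22
  bit 1 = 0: r = r^2 mod 31 = 22^2 = 19
  bit 2 = 0: r = r^2 mod 31 = 19^2 = 20
  bit 3 = 1: r = r^2 * 22 mod 31 = 20^2 * 22 = 28*22 = 27
  bit 4 = 1: r = r^2 * 22 mod 31 = 27^2 * 22 = 16*22 = 11
  -> B = 11
s = B^a = 11^12 mod 31  (bits of 12 = 1100)
  bit 0 = 1: r = r^2 * 11 mod 31 = 1^2 * 11 = 1*11 = 11
  bit 1 = 1: r = r^2 * 11 mod 31 = 11^2 * 11 = 28*11 = 29
  bit 2 = 0: r = r^2 mod 31 = 29^2 = 4
  bit 3 = 0: r = r^2 mod 31 = 4^2 = 16
  -> s = B^a = 16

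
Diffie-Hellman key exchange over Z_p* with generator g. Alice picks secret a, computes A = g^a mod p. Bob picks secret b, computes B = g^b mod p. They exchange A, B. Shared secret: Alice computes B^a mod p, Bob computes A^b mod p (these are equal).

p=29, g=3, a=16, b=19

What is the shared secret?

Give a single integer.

A = 3^16 mod 29  (bits of 16 = 10000)
  bit 0 = 1: r = r^2 * 3 mod 29 = 1^2 * 3 = 1*3 = 3
  bit 1 = 0: r = r^2 mod 29 = 3^2 = 9
  bit 2 = 0: r = r^2 mod 29 = 9^2 = 23
  bit 3 = 0: r = r^2 mod 29 = 23^2 = 7
  bit 4 = 0: r = r^2 mod 29 = 7^2 = 20
  -> A = 20
B = 3^19 mod 29  (bits of 19 = 10011)
  bit 0 = 1: r = r^2 * 3 mod 29 = 1^2 * 3 = 1*3 = 3
  bit 1 = 0: r = r^2 mod 29 = 3^2 = 9
  bit 2 = 0: r = r^2 mod 29 = 9^2 = 23
  bit 3 = 1: r = r^2 * 3 mod 29 = 23^2 * 3 = 7*3 = 21
  bit 4 = 1: r = r^2 * 3 mod 29 = 21^2 * 3 = 6*3 = 18
  -> B = 18
s = B^a = 18^16 mod 29  (bits of 16 = 10000)
  bit 0 = 1: r = r^2 * 18 mod 29 = 1^2 * 18 = 1*18 = 18
  bit 1 = 0: r = r^2 mod 29 = 18^2 = 5
  bit 2 = 0: r = r^2 mod 29 = 5^2 = 25
  bit 3 = 0: r = r^2 mod 29 = 25^2 = 16
  bit 4 = 0: r = r^2 mod 29 = 16^2 = 24
  -> s = B^a = 24

Answer: 24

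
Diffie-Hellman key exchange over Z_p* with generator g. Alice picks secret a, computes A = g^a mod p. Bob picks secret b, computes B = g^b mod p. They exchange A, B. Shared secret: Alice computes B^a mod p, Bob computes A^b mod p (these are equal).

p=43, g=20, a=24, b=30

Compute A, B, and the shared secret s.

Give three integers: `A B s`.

A = 20^24 mod 43  (bits of 24 = 11000)
  bit 0 = 1: r = r^2 * 20 mod 43 = 1^2 * 20 = 1*20 = 20
  bit 1 = 1: r = r^2 * 20 mod 43 = 20^2 * 20 = 13*20 = 2
  bit 2 = 0: r = r^2 mod 43 = 2^2 = 4
  bit 3 = 0: r = r^2 mod 43 = 4^2 = 16
  bit 4 = 0: r = r^2 mod 43 = 16^2 = 41
  -> A = 41
B = 20^30 mod 43  (bits of 30 = 11110)
  bit 0 = 1: r = r^2 * 20 mod 43 = 1^2 * 20 = 1*20 = 20
  bit 1 = 1: r = r^2 * 20 mod 43 = 20^2 * 20 = 13*20 = 2
  bit 2 = 1: r = r^2 * 20 mod 43 = 2^2 * 20 = 4*20 = 37
  bit 3 = 1: r = r^2 * 20 mod 43 = 37^2 * 20 = 36*20 = 32
  bit 4 = 0: r = r^2 mod 43 = 32^2 = 35
  -> B = 35
s = B^a = 35^24 mod 43  (bits of 24 = 11000)
  bit 0 = 1: r = r^2 * 35 mod 43 = 1^2 * 35 = 1*35 = 35
  bit 1 = 1: r = r^2 * 35 mod 43 = 35^2 * 35 = 21*35 = 4
  bit 2 = 0: r = r^2 mod 43 = 4^2 = 16
  bit 3 = 0: r = r^2 mod 43 = 16^2 = 41
  bit 4 = 0: r = r^2 mod 43 = 41^2 = 4
  -> s = B^a = 4

Answer: 41 35 4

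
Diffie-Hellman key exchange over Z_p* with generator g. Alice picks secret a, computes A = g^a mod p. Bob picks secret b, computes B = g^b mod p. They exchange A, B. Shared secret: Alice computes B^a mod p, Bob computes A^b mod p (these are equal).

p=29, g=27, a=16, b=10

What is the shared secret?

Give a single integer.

Answer: 23

Derivation:
A = 27^16 mod 29  (bits of 16 = 10000)
  bit 0 = 1: r = r^2 * 27 mod 29 = 1^2 * 27 = 1*27 = 27
  bit 1 = 0: r = r^2 mod 29 = 27^2 = 4
  bit 2 = 0: r = r^2 mod 29 = 4^2 = 16
  bit 3 = 0: r = r^2 mod 29 = 16^2 = 24
  bit 4 = 0: r = r^2 mod 29 = 24^2 = 25
  -> A = 25
B = 27^10 mod 29  (bits of 10 = 1010)
  bit 0 = 1: r = r^2 * 27 mod 29 = 1^2 * 27 = 1*27 = 27
  bit 1 = 0: r = r^2 mod 29 = 27^2 = 4
  bit 2 = 1: r = r^2 * 27 mod 29 = 4^2 * 27 = 16*27 = 26
  bit 3 = 0: r = r^2 mod 29 = 26^2 = 9
  -> B = 9
s = B^a = 9^16 mod 29  (bits of 16 = 10000)
  bit 0 = 1: r = r^2 * 9 mod 29 = 1^2 * 9 = 1*9 = 9
  bit 1 = 0: r = r^2 mod 29 = 9^2 = 23
  bit 2 = 0: r = r^2 mod 29 = 23^2 = 7
  bit 3 = 0: r = r^2 mod 29 = 7^2 = 20
  bit 4 = 0: r = r^2 mod 29 = 20^2 = 23
  -> s = B^a = 23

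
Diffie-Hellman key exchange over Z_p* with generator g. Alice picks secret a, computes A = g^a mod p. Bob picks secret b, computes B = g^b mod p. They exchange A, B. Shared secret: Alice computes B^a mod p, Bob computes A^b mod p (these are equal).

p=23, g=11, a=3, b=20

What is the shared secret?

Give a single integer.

A = 11^3 mod 23  (bits of 3 = 11)
  bit 0 = 1: r = r^2 * 11 mod 23 = 1^2 * 11 = 1*11 = 11
  bit 1 = 1: r = r^2 * 11 mod 23 = 11^2 * 11 = 6*11 = 20
  -> A = 20
B = 11^20 mod 23  (bits of 20 = 10100)
  bit 0 = 1: r = r^2 * 11 mod 23 = 1^2 * 11 = 1*11 = 11
  bit 1 = 0: r = r^2 mod 23 = 11^2 = 6
  bit 2 = 1: r = r^2 * 11 mod 23 = 6^2 * 11 = 13*11 = 5
  bit 3 = 0: r = r^2 mod 23 = 5^2 = 2
  bit 4 = 0: r = r^2 mod 23 = 2^2 = 4
  -> B = 4
s = B^a = 4^3 mod 23  (bits of 3 = 11)
  bit 0 = 1: r = r^2 * 4 mod 23 = 1^2 * 4 = 1*4 = 4
  bit 1 = 1: r = r^2 * 4 mod 23 = 4^2 * 4 = 16*4 = 18
  -> s = B^a = 18

Answer: 18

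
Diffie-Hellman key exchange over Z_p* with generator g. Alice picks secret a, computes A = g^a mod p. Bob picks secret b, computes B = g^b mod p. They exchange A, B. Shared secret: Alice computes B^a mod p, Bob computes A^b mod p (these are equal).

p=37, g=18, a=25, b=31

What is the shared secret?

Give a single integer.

Answer: 19

Derivation:
A = 18^25 mod 37  (bits of 25 = 11001)
  bit 0 = 1: r = r^2 * 18 mod 37 = 1^2 * 18 = 1*18 = 18
  bit 1 = 1: r = r^2 * 18 mod 37 = 18^2 * 18 = 28*18 = 23
  bit 2 = 0: r = r^2 mod 37 = 23^2 = 11
  bit 3 = 0: r = r^2 mod 37 = 11^2 = 10
  bit 4 = 1: r = r^2 * 18 mod 37 = 10^2 * 18 = 26*18 = 24
  -> A = 24
B = 18^31 mod 37  (bits of 31 = 11111)
  bit 0 = 1: r = r^2 * 18 mod 37 = 1^2 * 18 = 1*18 = 18
  bit 1 = 1: r = r^2 * 18 mod 37 = 18^2 * 18 = 28*18 = 23
  bit 2 = 1: r = r^2 * 18 mod 37 = 23^2 * 18 = 11*18 = 13
  bit 3 = 1: r = r^2 * 18 mod 37 = 13^2 * 18 = 21*18 = 8
  bit 4 = 1: r = r^2 * 18 mod 37 = 8^2 * 18 = 27*18 = 5
  -> B = 5
s = B^a = 5^25 mod 37  (bits of 25 = 11001)
  bit 0 = 1: r = r^2 * 5 mod 37 = 1^2 * 5 = 1*5 = 5
  bit 1 = 1: r = r^2 * 5 mod 37 = 5^2 * 5 = 25*5 = 14
  bit 2 = 0: r = r^2 mod 37 = 14^2 = 11
  bit 3 = 0: r = r^2 mod 37 = 11^2 = 10
  bit 4 = 1: r = r^2 * 5 mod 37 = 10^2 * 5 = 26*5 = 19
  -> s = B^a = 19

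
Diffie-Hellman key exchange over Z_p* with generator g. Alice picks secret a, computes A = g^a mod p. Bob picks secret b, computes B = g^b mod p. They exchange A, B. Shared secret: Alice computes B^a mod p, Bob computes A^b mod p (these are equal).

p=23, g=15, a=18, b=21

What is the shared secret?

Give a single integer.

Answer: 2

Derivation:
A = 15^18 mod 23  (bits of 18 = 10010)
  bit 0 = 1: r = r^2 * 15 mod 23 = 1^2 * 15 = 1*15 = 15
  bit 1 = 0: r = r^2 mod 23 = 15^2 = 18
  bit 2 = 0: r = r^2 mod 23 = 18^2 = 2
  bit 3 = 1: r = r^2 * 15 mod 23 = 2^2 * 15 = 4*15 = 14
  bit 4 = 0: r = r^2 mod 23 = 14^2 = 12
  -> A = 12
B = 15^21 mod 23  (bits of 21 = 10101)
  bit 0 = 1: r = r^2 * 15 mod 23 = 1^2 * 15 = 1*15 = 15
  bit 1 = 0: r = r^2 mod 23 = 15^2 = 18
  bit 2 = 1: r = r^2 * 15 mod 23 = 18^2 * 15 = 2*15 = 7
  bit 3 = 0: r = r^2 mod 23 = 7^2 = 3
  bit 4 = 1: r = r^2 * 15 mod 23 = 3^2 * 15 = 9*15 = 20
  -> B = 20
s = B^a = 20^18 mod 23  (bits of 18 = 10010)
  bit 0 = 1: r = r^2 * 20 mod 23 = 1^2 * 20 = 1*20 = 20
  bit 1 = 0: r = r^2 mod 23 = 20^2 = 9
  bit 2 = 0: r = r^2 mod 23 = 9^2 = 12
  bit 3 = 1: r = r^2 * 20 mod 23 = 12^2 * 20 = 6*20 = 5
  bit 4 = 0: r = r^2 mod 23 = 5^2 = 2
  -> s = B^a = 2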